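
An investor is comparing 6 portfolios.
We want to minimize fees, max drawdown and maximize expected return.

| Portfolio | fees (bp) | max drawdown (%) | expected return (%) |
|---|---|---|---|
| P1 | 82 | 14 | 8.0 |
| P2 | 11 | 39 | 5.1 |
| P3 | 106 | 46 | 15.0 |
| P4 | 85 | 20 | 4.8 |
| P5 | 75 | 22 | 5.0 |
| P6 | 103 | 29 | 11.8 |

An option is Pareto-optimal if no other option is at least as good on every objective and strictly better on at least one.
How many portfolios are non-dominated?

5

P1: not dominated (best max drawdown).
P2: not dominated (best fees).
P3: not dominated (best expected return).
P4: dominated by P1 (fees 82≤85, max drawdown 14≤20, expected return 8.0≥4.8).
P5: not dominated.
P6: not dominated.
Pareto-optimal: P1, P2, P3, P5, P6 → 5.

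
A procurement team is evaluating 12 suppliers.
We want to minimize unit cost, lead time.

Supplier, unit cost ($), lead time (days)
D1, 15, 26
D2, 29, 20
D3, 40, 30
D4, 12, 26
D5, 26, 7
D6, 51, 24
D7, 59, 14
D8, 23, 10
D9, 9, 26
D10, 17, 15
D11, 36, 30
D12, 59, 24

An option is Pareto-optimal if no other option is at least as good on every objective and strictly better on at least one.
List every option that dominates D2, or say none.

D5: unit cost 26≤29, lead time 7≤20 — dominates D2.
D8: unit cost 23≤29, lead time 10≤20 — dominates D2.
D10: unit cost 17≤29, lead time 15≤20 — dominates D2.
Others (D1, D3, D4, D6, D7, D9, D11, D12) are each worse than D2 on at least one objective.

D5, D8, D10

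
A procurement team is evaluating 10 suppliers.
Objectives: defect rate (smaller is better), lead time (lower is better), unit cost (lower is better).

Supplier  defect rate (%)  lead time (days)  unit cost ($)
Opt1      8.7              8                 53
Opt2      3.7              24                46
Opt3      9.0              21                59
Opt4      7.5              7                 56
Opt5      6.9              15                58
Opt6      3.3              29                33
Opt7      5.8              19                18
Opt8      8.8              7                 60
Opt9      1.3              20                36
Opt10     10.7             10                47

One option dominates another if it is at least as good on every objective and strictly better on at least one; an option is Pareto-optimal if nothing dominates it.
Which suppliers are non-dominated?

Opt1, Opt4, Opt5, Opt6, Opt7, Opt9, Opt10

Opt1: not dominated.
Opt2: dominated by Opt9 (defect rate 1.3≤3.7, lead time 20≤24, unit cost 36≤46).
Opt3: dominated by Opt1 (defect rate 8.7≤9.0, lead time 8≤21, unit cost 53≤59).
Opt4: not dominated.
Opt5: not dominated.
Opt6: not dominated.
Opt7: not dominated (best unit cost).
Opt8: dominated by Opt4 (defect rate 7.5≤8.8, lead time 7≤7, unit cost 56≤60).
Opt9: not dominated (best defect rate).
Opt10: not dominated.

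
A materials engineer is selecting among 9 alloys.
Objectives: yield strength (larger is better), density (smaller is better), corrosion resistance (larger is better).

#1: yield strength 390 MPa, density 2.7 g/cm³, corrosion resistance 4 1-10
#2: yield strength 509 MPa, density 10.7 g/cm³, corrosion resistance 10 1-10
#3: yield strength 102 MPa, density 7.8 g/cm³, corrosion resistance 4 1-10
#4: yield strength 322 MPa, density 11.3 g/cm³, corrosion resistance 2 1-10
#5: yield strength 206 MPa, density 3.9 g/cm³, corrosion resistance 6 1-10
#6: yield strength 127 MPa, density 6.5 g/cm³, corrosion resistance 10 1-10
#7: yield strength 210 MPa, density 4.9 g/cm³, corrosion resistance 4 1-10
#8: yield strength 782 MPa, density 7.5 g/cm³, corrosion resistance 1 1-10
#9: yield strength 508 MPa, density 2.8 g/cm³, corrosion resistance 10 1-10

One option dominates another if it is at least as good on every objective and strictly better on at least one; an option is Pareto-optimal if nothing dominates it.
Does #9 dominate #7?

Yes

#9 vs #7: yield strength 508≥210, density 2.8≤4.9, corrosion resistance 10≥4 — #9 is at least as good on every objective with at least one strict improvement.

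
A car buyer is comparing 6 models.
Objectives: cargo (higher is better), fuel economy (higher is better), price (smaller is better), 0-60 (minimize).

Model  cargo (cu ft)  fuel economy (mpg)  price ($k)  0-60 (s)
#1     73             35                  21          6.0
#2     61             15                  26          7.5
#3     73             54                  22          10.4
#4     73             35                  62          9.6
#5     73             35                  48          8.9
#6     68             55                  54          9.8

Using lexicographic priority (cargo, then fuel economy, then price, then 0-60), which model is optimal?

#3

First maximize cargo: best is 73, kept {#1, #3, #4, #5}.
Then maximize fuel economy: best is 54, kept {#3}.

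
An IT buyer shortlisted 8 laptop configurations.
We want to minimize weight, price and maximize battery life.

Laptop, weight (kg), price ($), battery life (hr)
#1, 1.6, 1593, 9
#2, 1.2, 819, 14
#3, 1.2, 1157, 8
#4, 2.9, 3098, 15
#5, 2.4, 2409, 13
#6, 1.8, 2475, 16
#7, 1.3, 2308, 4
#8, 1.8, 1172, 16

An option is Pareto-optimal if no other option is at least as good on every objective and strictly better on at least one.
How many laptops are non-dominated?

#1: dominated by #2 (weight 1.2≤1.6, price 819≤1593, battery life 14≥9).
#2: not dominated (best price).
#3: dominated by #2 (weight 1.2≤1.2, price 819≤1157, battery life 14≥8).
#4: dominated by #6 (weight 1.8≤2.9, price 2475≤3098, battery life 16≥15).
#5: dominated by #2 (weight 1.2≤2.4, price 819≤2409, battery life 14≥13).
#6: dominated by #8 (weight 1.8≤1.8, price 1172≤2475, battery life 16≥16).
#7: dominated by #2 (weight 1.2≤1.3, price 819≤2308, battery life 14≥4).
#8: not dominated.
Pareto-optimal: #2, #8 → 2.

2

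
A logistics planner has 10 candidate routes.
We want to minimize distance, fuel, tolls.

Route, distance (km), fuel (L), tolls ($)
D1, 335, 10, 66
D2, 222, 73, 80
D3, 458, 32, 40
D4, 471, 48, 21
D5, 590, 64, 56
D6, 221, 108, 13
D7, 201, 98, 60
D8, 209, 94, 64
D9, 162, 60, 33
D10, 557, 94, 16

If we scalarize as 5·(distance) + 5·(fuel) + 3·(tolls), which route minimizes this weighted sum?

D1: 5·335 + 5·10 + 3·66 = 1923
D2: 5·222 + 5·73 + 3·80 = 1715
D3: 5·458 + 5·32 + 3·40 = 2570
D4: 5·471 + 5·48 + 3·21 = 2658
D5: 5·590 + 5·64 + 3·56 = 3438
D6: 5·221 + 5·108 + 3·13 = 1684
D7: 5·201 + 5·98 + 3·60 = 1675
D8: 5·209 + 5·94 + 3·64 = 1707
D9: 5·162 + 5·60 + 3·33 = 1209
D10: 5·557 + 5·94 + 3·16 = 3303
Lowest: D9 at 1209.

D9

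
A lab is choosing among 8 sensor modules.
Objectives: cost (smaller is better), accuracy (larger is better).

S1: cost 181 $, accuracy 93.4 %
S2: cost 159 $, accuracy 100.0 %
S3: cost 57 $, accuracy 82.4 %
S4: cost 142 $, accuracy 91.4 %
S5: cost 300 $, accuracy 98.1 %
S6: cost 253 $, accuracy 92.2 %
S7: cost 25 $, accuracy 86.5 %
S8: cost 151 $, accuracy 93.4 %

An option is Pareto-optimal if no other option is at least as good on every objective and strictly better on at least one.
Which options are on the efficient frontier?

S1: dominated by S2 (cost 159≤181, accuracy 100.0≥93.4).
S2: not dominated (best accuracy).
S3: dominated by S7 (cost 25≤57, accuracy 86.5≥82.4).
S4: not dominated.
S5: dominated by S2 (cost 159≤300, accuracy 100.0≥98.1).
S6: dominated by S1 (cost 181≤253, accuracy 93.4≥92.2).
S7: not dominated (best cost).
S8: not dominated.

S2, S4, S7, S8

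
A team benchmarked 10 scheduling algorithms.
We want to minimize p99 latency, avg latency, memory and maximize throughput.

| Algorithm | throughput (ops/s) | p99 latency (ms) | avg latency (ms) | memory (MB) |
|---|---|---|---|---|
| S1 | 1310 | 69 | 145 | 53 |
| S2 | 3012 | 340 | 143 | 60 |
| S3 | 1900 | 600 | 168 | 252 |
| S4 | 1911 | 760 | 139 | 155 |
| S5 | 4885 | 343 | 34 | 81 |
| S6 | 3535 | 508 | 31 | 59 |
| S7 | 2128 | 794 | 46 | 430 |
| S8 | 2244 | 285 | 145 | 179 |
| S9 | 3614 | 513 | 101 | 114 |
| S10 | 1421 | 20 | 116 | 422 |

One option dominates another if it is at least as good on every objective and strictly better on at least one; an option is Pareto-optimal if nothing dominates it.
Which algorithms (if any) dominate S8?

S1: worse on throughput (1310 vs 2244).
S2: worse on p99 latency (340 vs 285).
S3: worse on throughput (1900 vs 2244).
S4: worse on throughput (1911 vs 2244).
S5: worse on p99 latency (343 vs 285).
S6: worse on p99 latency (508 vs 285).
S7: worse on throughput (2128 vs 2244).
S9: worse on p99 latency (513 vs 285).
S10: worse on throughput (1421 vs 2244).
No option dominates S8.

none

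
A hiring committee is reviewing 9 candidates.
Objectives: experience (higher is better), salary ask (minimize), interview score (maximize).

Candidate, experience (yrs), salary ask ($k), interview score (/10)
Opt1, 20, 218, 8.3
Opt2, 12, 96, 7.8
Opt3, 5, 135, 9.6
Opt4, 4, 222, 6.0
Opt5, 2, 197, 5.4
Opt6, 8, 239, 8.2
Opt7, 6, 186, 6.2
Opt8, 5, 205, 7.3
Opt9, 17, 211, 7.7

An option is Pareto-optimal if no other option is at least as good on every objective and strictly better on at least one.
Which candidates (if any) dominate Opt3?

none

Opt1: worse on salary ask (218 vs 135).
Opt2: worse on interview score (7.8 vs 9.6).
Opt4: worse on experience (4 vs 5).
Opt5: worse on experience (2 vs 5).
Opt6: worse on salary ask (239 vs 135).
Opt7: worse on salary ask (186 vs 135).
Opt8: worse on salary ask (205 vs 135).
Opt9: worse on salary ask (211 vs 135).
No option dominates Opt3.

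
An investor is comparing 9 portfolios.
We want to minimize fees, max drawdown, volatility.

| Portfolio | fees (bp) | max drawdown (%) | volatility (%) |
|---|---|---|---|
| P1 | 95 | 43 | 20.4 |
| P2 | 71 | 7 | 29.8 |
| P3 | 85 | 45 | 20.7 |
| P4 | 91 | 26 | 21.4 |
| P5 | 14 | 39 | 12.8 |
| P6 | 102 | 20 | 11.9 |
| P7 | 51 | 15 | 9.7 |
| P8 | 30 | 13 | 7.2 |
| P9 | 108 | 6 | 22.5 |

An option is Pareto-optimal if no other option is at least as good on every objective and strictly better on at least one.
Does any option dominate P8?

No

P1: worse on fees (95 vs 30).
P2: worse on fees (71 vs 30).
P3: worse on fees (85 vs 30).
P4: worse on fees (91 vs 30).
P5: worse on max drawdown (39 vs 13).
P6: worse on fees (102 vs 30).
P7: worse on fees (51 vs 30).
P9: worse on fees (108 vs 30).
No option is at least as good as P8 on every objective and strictly better on one.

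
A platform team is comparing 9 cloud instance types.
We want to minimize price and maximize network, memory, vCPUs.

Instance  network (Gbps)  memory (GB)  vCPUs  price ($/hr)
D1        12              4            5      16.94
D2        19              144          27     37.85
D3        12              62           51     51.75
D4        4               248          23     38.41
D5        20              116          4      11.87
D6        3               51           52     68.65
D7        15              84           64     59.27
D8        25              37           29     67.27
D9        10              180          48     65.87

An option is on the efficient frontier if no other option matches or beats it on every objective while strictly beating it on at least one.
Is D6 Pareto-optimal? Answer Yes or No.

No

D7 vs D6: network 15≥3, memory 84≥51, vCPUs 64≥52, price 59.27≤68.65 — D7 is at least as good on every objective and strictly better on at least one, so D7 dominates D6.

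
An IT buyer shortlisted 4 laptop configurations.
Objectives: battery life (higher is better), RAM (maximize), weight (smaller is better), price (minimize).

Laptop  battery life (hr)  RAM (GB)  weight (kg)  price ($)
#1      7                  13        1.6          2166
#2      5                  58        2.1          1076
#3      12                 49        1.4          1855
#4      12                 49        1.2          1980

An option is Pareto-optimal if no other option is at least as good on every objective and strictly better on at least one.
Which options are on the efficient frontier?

#2, #3, #4

#1: dominated by #3 (battery life 12≥7, RAM 49≥13, weight 1.4≤1.6, price 1855≤2166).
#2: not dominated (best RAM).
#3: not dominated.
#4: not dominated (best weight).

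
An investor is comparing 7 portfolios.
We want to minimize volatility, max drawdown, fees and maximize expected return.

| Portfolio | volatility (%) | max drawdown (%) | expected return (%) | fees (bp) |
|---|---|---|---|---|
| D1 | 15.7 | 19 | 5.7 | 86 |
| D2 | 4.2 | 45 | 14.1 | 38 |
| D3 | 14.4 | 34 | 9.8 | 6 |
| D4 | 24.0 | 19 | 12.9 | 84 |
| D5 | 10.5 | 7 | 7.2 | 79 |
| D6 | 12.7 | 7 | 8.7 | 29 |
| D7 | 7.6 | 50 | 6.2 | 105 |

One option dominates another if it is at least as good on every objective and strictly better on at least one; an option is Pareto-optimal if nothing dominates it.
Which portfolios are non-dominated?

D1: dominated by D5 (volatility 10.5≤15.7, max drawdown 7≤19, expected return 7.2≥5.7, fees 79≤86).
D2: not dominated (best volatility).
D3: not dominated (best fees).
D4: not dominated.
D5: not dominated.
D6: not dominated.
D7: dominated by D2 (volatility 4.2≤7.6, max drawdown 45≤50, expected return 14.1≥6.2, fees 38≤105).

D2, D3, D4, D5, D6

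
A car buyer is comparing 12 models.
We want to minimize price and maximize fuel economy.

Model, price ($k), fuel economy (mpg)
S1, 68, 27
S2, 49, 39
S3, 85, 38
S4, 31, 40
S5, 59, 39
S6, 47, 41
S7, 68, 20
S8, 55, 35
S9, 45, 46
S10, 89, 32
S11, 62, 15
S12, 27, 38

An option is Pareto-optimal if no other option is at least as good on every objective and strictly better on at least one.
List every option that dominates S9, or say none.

none

S1: worse on price (68 vs 45).
S2: worse on price (49 vs 45).
S3: worse on price (85 vs 45).
S4: worse on fuel economy (40 vs 46).
S5: worse on price (59 vs 45).
S6: worse on price (47 vs 45).
S7: worse on price (68 vs 45).
S8: worse on price (55 vs 45).
S10: worse on price (89 vs 45).
S11: worse on price (62 vs 45).
S12: worse on fuel economy (38 vs 46).
No option dominates S9.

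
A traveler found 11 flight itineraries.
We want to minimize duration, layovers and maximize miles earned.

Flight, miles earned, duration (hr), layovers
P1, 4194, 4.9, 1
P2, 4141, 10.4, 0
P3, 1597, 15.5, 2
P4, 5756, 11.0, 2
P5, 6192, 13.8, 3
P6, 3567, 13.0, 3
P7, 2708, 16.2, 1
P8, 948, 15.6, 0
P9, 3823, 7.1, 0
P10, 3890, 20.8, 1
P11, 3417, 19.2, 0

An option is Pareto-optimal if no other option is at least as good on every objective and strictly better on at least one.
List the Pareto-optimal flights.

P1, P2, P4, P5, P9

P1: not dominated (best duration).
P2: not dominated.
P3: dominated by P1 (miles earned 4194≥1597, duration 4.9≤15.5, layovers 1≤2).
P4: not dominated.
P5: not dominated (best miles earned).
P6: dominated by P1 (miles earned 4194≥3567, duration 4.9≤13.0, layovers 1≤3).
P7: dominated by P1 (miles earned 4194≥2708, duration 4.9≤16.2, layovers 1≤1).
P8: dominated by P2 (miles earned 4141≥948, duration 10.4≤15.6, layovers 0≤0).
P9: not dominated.
P10: dominated by P1 (miles earned 4194≥3890, duration 4.9≤20.8, layovers 1≤1).
P11: dominated by P2 (miles earned 4141≥3417, duration 10.4≤19.2, layovers 0≤0).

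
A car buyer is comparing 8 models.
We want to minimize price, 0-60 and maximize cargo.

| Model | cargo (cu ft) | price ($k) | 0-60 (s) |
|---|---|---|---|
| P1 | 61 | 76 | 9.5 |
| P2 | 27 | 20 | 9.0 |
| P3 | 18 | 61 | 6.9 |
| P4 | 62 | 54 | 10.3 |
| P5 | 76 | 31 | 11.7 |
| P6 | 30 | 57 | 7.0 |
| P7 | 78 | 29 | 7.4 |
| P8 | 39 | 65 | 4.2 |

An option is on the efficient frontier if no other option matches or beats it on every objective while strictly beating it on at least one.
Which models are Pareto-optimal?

P2, P3, P6, P7, P8

P1: dominated by P7 (cargo 78≥61, price 29≤76, 0-60 7.4≤9.5).
P2: not dominated (best price).
P3: not dominated.
P4: dominated by P7 (cargo 78≥62, price 29≤54, 0-60 7.4≤10.3).
P5: dominated by P7 (cargo 78≥76, price 29≤31, 0-60 7.4≤11.7).
P6: not dominated.
P7: not dominated (best cargo).
P8: not dominated (best 0-60).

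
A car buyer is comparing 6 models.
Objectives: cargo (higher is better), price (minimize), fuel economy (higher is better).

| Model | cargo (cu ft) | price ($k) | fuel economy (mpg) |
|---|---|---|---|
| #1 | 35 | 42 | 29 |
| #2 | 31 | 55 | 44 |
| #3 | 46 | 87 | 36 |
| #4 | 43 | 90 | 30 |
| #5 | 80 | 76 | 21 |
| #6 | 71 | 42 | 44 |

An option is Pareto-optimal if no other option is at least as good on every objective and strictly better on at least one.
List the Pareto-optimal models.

#5, #6

#1: dominated by #6 (cargo 71≥35, price 42≤42, fuel economy 44≥29).
#2: dominated by #6 (cargo 71≥31, price 42≤55, fuel economy 44≥44).
#3: dominated by #6 (cargo 71≥46, price 42≤87, fuel economy 44≥36).
#4: dominated by #3 (cargo 46≥43, price 87≤90, fuel economy 36≥30).
#5: not dominated (best cargo).
#6: not dominated.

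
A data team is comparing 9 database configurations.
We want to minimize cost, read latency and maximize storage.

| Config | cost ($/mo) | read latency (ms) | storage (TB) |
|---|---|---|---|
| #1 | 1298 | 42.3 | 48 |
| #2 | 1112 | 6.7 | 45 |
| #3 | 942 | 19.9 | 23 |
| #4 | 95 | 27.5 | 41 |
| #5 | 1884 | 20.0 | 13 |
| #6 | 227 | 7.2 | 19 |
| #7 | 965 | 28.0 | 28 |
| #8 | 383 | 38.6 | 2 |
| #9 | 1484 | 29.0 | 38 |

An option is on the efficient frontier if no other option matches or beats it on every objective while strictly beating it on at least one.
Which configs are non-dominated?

#1: not dominated (best storage).
#2: not dominated (best read latency).
#3: not dominated.
#4: not dominated (best cost).
#5: dominated by #2 (cost 1112≤1884, read latency 6.7≤20.0, storage 45≥13).
#6: not dominated.
#7: dominated by #4 (cost 95≤965, read latency 27.5≤28.0, storage 41≥28).
#8: dominated by #4 (cost 95≤383, read latency 27.5≤38.6, storage 41≥2).
#9: dominated by #2 (cost 1112≤1484, read latency 6.7≤29.0, storage 45≥38).

#1, #2, #3, #4, #6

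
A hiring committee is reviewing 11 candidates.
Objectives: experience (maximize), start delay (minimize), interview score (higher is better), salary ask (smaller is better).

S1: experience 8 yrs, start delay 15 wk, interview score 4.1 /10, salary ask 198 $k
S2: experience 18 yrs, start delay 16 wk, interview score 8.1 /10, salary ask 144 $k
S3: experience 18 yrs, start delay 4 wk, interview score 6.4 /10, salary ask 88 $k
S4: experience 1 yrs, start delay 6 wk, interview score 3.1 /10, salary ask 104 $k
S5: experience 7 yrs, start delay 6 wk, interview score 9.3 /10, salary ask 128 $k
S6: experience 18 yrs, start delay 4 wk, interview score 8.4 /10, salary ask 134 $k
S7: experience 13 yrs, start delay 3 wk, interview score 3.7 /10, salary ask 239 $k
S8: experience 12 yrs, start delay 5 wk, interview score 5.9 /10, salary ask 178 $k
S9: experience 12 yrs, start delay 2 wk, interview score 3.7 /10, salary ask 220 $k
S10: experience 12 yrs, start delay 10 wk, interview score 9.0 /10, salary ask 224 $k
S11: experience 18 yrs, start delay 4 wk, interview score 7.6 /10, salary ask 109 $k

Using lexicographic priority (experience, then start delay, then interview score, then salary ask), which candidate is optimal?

First maximize experience: best is 18, kept {S2, S3, S6, S11}.
Then minimize start delay: best is 4, kept {S3, S6, S11}.
Then maximize interview score: best is 8.4, kept {S6}.

S6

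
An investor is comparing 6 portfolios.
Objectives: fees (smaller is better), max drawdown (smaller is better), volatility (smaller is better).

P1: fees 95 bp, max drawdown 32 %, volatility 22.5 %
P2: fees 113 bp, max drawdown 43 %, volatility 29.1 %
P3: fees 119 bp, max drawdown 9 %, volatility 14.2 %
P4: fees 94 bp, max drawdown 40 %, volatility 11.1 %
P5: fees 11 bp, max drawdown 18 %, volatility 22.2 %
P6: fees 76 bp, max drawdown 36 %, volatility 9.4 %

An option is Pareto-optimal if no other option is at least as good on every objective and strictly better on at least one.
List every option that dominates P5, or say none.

none

P1: worse on fees (95 vs 11).
P2: worse on fees (113 vs 11).
P3: worse on fees (119 vs 11).
P4: worse on fees (94 vs 11).
P6: worse on fees (76 vs 11).
No option dominates P5.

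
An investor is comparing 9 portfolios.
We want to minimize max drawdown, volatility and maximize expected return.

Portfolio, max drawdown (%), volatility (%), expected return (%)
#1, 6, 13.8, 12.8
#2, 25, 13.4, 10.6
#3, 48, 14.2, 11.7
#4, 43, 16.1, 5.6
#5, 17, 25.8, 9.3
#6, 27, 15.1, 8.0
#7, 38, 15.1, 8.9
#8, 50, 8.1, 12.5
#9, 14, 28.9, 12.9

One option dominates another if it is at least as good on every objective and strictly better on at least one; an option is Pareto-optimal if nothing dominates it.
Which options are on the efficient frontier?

#1, #2, #8, #9

#1: not dominated (best max drawdown).
#2: not dominated.
#3: dominated by #1 (max drawdown 6≤48, volatility 13.8≤14.2, expected return 12.8≥11.7).
#4: dominated by #1 (max drawdown 6≤43, volatility 13.8≤16.1, expected return 12.8≥5.6).
#5: dominated by #1 (max drawdown 6≤17, volatility 13.8≤25.8, expected return 12.8≥9.3).
#6: dominated by #1 (max drawdown 6≤27, volatility 13.8≤15.1, expected return 12.8≥8.0).
#7: dominated by #1 (max drawdown 6≤38, volatility 13.8≤15.1, expected return 12.8≥8.9).
#8: not dominated (best volatility).
#9: not dominated (best expected return).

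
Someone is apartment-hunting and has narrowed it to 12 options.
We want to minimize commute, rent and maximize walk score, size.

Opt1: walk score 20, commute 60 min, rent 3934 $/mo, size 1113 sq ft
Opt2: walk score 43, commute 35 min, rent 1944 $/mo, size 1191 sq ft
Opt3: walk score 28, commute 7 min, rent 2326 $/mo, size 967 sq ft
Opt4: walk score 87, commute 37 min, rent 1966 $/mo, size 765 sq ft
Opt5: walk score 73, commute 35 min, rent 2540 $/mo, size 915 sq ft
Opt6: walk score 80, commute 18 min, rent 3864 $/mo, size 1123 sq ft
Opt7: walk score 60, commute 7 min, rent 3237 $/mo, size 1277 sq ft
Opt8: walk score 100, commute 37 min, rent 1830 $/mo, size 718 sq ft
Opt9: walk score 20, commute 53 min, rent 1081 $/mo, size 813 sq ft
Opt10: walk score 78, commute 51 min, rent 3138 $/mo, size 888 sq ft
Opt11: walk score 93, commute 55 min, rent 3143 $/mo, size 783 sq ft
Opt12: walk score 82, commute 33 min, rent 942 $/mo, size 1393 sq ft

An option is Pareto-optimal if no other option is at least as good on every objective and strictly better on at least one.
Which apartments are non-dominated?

Opt3, Opt4, Opt6, Opt7, Opt8, Opt11, Opt12

Opt1: dominated by Opt2 (walk score 43≥20, commute 35≤60, rent 1944≤3934, size 1191≥1113).
Opt2: dominated by Opt12 (walk score 82≥43, commute 33≤35, rent 942≤1944, size 1393≥1191).
Opt3: not dominated.
Opt4: not dominated.
Opt5: dominated by Opt12 (walk score 82≥73, commute 33≤35, rent 942≤2540, size 1393≥915).
Opt6: not dominated.
Opt7: not dominated.
Opt8: not dominated (best walk score).
Opt9: dominated by Opt12 (walk score 82≥20, commute 33≤53, rent 942≤1081, size 1393≥813).
Opt10: dominated by Opt12 (walk score 82≥78, commute 33≤51, rent 942≤3138, size 1393≥888).
Opt11: not dominated.
Opt12: not dominated (best rent).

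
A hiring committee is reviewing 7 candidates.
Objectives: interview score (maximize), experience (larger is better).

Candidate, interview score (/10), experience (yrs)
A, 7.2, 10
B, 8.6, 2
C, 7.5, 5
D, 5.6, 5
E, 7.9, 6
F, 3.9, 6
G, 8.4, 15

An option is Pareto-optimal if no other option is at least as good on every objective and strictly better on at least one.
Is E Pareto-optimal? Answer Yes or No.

No

G vs E: interview score 8.4≥7.9, experience 15≥6 — G is at least as good on every objective and strictly better on at least one, so G dominates E.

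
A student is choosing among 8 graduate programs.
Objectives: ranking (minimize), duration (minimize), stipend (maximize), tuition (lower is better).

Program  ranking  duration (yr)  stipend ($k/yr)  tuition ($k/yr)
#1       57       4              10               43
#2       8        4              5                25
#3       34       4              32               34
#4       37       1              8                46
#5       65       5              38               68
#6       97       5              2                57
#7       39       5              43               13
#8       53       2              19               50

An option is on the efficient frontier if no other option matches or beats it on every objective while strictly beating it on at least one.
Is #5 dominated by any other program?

#7 vs #5: ranking 39≤65, duration 5≤5, stipend 43≥38, tuition 13≤68 — #7 is at least as good on every objective and strictly better on at least one, so #7 dominates #5.

Yes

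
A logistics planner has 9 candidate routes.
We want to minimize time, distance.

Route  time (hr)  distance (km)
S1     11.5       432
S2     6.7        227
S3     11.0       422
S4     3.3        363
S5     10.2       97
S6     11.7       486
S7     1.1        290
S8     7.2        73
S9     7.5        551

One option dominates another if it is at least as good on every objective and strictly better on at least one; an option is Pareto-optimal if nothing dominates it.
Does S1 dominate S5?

No

S1 vs S5: S1 is worse on time (11.5 vs 10.2), so it does not dominate S5.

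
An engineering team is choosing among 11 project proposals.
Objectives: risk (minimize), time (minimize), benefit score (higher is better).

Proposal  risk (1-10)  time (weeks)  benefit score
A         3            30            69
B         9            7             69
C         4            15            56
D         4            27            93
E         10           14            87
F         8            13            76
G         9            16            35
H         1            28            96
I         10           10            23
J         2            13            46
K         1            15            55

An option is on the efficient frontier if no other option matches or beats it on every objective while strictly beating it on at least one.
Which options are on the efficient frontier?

B, C, D, E, F, H, J, K

A: dominated by H (risk 1≤3, time 28≤30, benefit score 96≥69).
B: not dominated (best time).
C: not dominated.
D: not dominated.
E: not dominated.
F: not dominated.
G: dominated by B (risk 9≤9, time 7≤16, benefit score 69≥35).
H: not dominated (best benefit score).
I: dominated by B (risk 9≤10, time 7≤10, benefit score 69≥23).
J: not dominated.
K: not dominated.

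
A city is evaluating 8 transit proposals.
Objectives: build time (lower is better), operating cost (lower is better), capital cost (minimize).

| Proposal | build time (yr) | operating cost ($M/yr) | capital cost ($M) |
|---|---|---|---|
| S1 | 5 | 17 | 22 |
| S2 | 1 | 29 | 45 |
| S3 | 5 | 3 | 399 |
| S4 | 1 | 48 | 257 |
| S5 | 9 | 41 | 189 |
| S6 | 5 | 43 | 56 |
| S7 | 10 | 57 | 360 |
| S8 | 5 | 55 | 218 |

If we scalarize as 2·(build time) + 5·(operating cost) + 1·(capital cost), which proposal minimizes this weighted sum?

S1

S1: 2·5 + 5·17 + 1·22 = 117
S2: 2·1 + 5·29 + 1·45 = 192
S3: 2·5 + 5·3 + 1·399 = 424
S4: 2·1 + 5·48 + 1·257 = 499
S5: 2·9 + 5·41 + 1·189 = 412
S6: 2·5 + 5·43 + 1·56 = 281
S7: 2·10 + 5·57 + 1·360 = 665
S8: 2·5 + 5·55 + 1·218 = 503
Lowest: S1 at 117.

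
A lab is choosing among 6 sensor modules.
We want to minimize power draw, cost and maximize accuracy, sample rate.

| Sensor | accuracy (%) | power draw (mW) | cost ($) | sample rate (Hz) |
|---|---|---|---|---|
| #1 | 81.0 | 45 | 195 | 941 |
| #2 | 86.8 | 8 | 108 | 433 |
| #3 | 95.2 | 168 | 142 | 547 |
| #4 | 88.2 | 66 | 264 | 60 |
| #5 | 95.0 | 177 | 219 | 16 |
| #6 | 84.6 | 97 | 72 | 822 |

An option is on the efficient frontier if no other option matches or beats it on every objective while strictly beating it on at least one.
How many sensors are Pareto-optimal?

5

#1: not dominated (best sample rate).
#2: not dominated (best power draw).
#3: not dominated (best accuracy).
#4: not dominated.
#5: dominated by #3 (accuracy 95.2≥95.0, power draw 168≤177, cost 142≤219, sample rate 547≥16).
#6: not dominated (best cost).
Pareto-optimal: #1, #2, #3, #4, #6 → 5.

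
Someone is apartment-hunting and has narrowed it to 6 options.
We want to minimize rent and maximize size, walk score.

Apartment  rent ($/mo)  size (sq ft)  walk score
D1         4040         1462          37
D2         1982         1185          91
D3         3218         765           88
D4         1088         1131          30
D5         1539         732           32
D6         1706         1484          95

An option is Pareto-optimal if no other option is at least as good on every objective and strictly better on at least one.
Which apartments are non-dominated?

D1: dominated by D6 (rent 1706≤4040, size 1484≥1462, walk score 95≥37).
D2: dominated by D6 (rent 1706≤1982, size 1484≥1185, walk score 95≥91).
D3: dominated by D2 (rent 1982≤3218, size 1185≥765, walk score 91≥88).
D4: not dominated (best rent).
D5: not dominated.
D6: not dominated (best size).

D4, D5, D6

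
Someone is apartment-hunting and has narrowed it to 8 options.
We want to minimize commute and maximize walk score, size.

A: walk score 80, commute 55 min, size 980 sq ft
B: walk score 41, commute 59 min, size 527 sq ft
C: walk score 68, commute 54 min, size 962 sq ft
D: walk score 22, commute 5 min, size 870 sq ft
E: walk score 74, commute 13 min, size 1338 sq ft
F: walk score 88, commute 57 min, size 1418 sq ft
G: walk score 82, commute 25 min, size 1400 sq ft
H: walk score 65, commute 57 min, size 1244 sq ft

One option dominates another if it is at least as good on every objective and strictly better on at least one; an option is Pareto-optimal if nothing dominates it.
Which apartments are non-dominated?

D, E, F, G

A: dominated by G (walk score 82≥80, commute 25≤55, size 1400≥980).
B: dominated by A (walk score 80≥41, commute 55≤59, size 980≥527).
C: dominated by E (walk score 74≥68, commute 13≤54, size 1338≥962).
D: not dominated (best commute).
E: not dominated.
F: not dominated (best walk score).
G: not dominated.
H: dominated by E (walk score 74≥65, commute 13≤57, size 1338≥1244).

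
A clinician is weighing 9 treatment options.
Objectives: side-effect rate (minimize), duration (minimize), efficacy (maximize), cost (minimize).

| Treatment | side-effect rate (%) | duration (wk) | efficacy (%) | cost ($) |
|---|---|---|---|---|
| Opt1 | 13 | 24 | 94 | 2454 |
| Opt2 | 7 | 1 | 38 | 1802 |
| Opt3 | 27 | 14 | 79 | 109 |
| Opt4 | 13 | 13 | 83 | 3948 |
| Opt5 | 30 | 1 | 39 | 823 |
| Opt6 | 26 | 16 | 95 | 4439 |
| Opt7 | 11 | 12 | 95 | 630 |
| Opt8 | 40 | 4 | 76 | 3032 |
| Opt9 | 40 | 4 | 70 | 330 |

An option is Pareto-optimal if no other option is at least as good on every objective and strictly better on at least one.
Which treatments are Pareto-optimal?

Opt1: dominated by Opt7 (side-effect rate 11≤13, duration 12≤24, efficacy 95≥94, cost 630≤2454).
Opt2: not dominated (best side-effect rate).
Opt3: not dominated (best cost).
Opt4: dominated by Opt7 (side-effect rate 11≤13, duration 12≤13, efficacy 95≥83, cost 630≤3948).
Opt5: not dominated.
Opt6: dominated by Opt7 (side-effect rate 11≤26, duration 12≤16, efficacy 95≥95, cost 630≤4439).
Opt7: not dominated.
Opt8: not dominated.
Opt9: not dominated.

Opt2, Opt3, Opt5, Opt7, Opt8, Opt9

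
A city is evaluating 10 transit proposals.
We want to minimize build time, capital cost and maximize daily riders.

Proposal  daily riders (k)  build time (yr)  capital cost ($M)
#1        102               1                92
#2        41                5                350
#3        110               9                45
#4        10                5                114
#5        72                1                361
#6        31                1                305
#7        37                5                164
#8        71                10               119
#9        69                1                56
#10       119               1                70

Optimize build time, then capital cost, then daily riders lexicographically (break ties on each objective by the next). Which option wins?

First minimize build time: best is 1, kept {#1, #5, #6, #9, #10}.
Then minimize capital cost: best is 56, kept {#9}.

#9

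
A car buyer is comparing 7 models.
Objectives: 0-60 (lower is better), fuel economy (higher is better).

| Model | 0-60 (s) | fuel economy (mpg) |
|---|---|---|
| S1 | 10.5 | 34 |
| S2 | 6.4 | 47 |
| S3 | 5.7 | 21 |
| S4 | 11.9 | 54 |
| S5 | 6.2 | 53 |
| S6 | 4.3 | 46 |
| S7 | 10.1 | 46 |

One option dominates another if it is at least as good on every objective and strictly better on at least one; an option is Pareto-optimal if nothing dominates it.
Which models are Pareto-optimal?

S4, S5, S6

S1: dominated by S2 (0-60 6.4≤10.5, fuel economy 47≥34).
S2: dominated by S5 (0-60 6.2≤6.4, fuel economy 53≥47).
S3: dominated by S6 (0-60 4.3≤5.7, fuel economy 46≥21).
S4: not dominated (best fuel economy).
S5: not dominated.
S6: not dominated (best 0-60).
S7: dominated by S2 (0-60 6.4≤10.1, fuel economy 47≥46).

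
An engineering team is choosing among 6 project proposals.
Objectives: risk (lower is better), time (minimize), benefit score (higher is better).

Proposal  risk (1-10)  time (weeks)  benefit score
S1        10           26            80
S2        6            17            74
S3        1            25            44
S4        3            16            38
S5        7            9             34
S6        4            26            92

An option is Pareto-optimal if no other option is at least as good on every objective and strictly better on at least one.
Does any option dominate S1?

Yes

S6 vs S1: risk 4≤10, time 26≤26, benefit score 92≥80 — S6 is at least as good on every objective and strictly better on at least one, so S6 dominates S1.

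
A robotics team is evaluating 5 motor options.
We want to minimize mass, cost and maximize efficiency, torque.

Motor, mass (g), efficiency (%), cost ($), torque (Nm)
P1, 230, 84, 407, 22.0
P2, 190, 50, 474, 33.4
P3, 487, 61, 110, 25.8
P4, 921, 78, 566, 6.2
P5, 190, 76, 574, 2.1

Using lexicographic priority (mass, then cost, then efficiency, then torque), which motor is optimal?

P2

First minimize mass: best is 190, kept {P2, P5}.
Then minimize cost: best is 474, kept {P2}.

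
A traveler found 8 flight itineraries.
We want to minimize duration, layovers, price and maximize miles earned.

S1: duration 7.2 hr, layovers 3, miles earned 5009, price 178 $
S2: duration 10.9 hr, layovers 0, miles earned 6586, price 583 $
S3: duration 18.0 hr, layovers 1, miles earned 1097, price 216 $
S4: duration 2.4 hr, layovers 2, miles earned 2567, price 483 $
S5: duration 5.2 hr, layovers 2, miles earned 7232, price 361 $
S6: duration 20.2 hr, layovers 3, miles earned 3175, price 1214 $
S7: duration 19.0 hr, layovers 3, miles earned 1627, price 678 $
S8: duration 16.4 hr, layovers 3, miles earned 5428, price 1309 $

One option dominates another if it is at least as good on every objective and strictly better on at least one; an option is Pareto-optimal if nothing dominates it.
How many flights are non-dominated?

5

S1: not dominated (best price).
S2: not dominated (best layovers).
S3: not dominated.
S4: not dominated (best duration).
S5: not dominated (best miles earned).
S6: dominated by S1 (duration 7.2≤20.2, layovers 3≤3, miles earned 5009≥3175, price 178≤1214).
S7: dominated by S1 (duration 7.2≤19.0, layovers 3≤3, miles earned 5009≥1627, price 178≤678).
S8: dominated by S2 (duration 10.9≤16.4, layovers 0≤3, miles earned 6586≥5428, price 583≤1309).
Pareto-optimal: S1, S2, S3, S4, S5 → 5.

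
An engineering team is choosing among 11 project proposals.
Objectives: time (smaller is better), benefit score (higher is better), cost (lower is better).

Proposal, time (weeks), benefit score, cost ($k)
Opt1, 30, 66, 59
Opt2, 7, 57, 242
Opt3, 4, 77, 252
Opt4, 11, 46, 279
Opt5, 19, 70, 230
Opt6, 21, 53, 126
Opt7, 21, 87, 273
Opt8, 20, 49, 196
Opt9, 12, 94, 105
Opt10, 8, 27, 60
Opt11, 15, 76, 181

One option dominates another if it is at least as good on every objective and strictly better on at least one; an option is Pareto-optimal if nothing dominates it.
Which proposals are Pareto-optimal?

Opt1: not dominated (best cost).
Opt2: not dominated.
Opt3: not dominated (best time).
Opt4: dominated by Opt2 (time 7≤11, benefit score 57≥46, cost 242≤279).
Opt5: dominated by Opt9 (time 12≤19, benefit score 94≥70, cost 105≤230).
Opt6: dominated by Opt9 (time 12≤21, benefit score 94≥53, cost 105≤126).
Opt7: dominated by Opt9 (time 12≤21, benefit score 94≥87, cost 105≤273).
Opt8: dominated by Opt9 (time 12≤20, benefit score 94≥49, cost 105≤196).
Opt9: not dominated (best benefit score).
Opt10: not dominated.
Opt11: dominated by Opt9 (time 12≤15, benefit score 94≥76, cost 105≤181).

Opt1, Opt2, Opt3, Opt9, Opt10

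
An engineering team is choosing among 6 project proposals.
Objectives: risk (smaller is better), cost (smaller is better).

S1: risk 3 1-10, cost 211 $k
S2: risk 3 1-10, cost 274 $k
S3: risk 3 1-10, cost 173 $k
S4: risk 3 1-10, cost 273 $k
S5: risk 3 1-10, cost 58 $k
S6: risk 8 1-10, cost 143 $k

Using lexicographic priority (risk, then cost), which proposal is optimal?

S5

First minimize risk: best is 3, kept {S1, S2, S3, S4, S5}.
Then minimize cost: best is 58, kept {S5}.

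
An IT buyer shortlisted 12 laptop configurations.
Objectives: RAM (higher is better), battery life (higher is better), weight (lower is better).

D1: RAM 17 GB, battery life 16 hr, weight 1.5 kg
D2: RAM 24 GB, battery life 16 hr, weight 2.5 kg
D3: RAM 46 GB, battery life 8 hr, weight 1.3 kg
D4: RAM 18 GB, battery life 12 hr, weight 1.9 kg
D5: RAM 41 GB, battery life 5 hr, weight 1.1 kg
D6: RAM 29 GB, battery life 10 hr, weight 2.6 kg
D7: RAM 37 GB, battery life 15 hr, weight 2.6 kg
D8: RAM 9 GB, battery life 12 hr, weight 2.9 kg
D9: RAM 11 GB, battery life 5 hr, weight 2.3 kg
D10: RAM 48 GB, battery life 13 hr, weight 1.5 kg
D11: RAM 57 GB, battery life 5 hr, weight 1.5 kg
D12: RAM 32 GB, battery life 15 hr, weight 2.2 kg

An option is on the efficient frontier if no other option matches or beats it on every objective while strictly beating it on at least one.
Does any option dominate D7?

D1: worse on RAM (17 vs 37).
D2: worse on RAM (24 vs 37).
D3: worse on battery life (8 vs 15).
D4: worse on RAM (18 vs 37).
D5: worse on battery life (5 vs 15).
D6: worse on RAM (29 vs 37).
D8: worse on RAM (9 vs 37).
D9: worse on RAM (11 vs 37).
D10: worse on battery life (13 vs 15).
D11: worse on battery life (5 vs 15).
D12: worse on RAM (32 vs 37).
No option is at least as good as D7 on every objective and strictly better on one.

No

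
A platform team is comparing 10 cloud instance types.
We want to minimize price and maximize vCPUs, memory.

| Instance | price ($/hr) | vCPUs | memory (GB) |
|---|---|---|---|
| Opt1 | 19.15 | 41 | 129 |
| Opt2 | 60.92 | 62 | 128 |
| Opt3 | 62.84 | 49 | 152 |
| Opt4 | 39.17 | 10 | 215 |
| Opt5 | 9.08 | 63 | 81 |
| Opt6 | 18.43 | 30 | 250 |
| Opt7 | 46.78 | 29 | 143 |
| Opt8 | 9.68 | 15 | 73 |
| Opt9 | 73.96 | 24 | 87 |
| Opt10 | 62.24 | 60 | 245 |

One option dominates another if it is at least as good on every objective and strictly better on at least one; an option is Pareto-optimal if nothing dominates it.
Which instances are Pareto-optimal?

Opt1: not dominated.
Opt2: not dominated.
Opt3: dominated by Opt10 (price 62.24≤62.84, vCPUs 60≥49, memory 245≥152).
Opt4: dominated by Opt6 (price 18.43≤39.17, vCPUs 30≥10, memory 250≥215).
Opt5: not dominated (best price).
Opt6: not dominated (best memory).
Opt7: dominated by Opt6 (price 18.43≤46.78, vCPUs 30≥29, memory 250≥143).
Opt8: dominated by Opt5 (price 9.08≤9.68, vCPUs 63≥15, memory 81≥73).
Opt9: dominated by Opt1 (price 19.15≤73.96, vCPUs 41≥24, memory 129≥87).
Opt10: not dominated.

Opt1, Opt2, Opt5, Opt6, Opt10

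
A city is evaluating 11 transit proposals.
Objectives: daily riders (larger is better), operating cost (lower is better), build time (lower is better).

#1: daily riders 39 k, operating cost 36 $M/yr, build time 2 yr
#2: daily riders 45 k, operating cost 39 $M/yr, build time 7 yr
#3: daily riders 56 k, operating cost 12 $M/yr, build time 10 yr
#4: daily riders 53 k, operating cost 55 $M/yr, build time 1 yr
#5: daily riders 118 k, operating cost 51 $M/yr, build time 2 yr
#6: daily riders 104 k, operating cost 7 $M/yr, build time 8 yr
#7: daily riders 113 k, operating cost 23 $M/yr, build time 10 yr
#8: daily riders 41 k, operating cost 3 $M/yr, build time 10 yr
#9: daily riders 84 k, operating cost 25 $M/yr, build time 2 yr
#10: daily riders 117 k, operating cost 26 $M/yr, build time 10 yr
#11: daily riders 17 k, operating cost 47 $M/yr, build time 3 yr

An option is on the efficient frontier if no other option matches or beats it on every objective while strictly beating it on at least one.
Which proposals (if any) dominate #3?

#6: daily riders 104≥56, operating cost 7≤12, build time 8≤10 — dominates #3.
Others (#1, #2, #4, #5, #7, #8, #9, #10, #11) are each worse than #3 on at least one objective.

#6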